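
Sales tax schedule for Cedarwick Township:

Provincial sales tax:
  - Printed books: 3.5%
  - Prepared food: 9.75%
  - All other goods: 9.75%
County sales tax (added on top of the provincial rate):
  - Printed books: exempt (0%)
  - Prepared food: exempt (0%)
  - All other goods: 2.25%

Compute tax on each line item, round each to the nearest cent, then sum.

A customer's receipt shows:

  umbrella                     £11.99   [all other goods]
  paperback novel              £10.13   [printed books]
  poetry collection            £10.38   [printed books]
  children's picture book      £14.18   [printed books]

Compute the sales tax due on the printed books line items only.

£1.21

Paperback novel £10.13: printed books → 3.5% + 0% county = 3.5% → £0.35
Poetry collection £10.38: printed books → 3.5% + 0% county = 3.5% → £0.36
Children's picture book £14.18: printed books → 3.5% + 0% county = 3.5% → £0.50
Tax on printed books = £0.35 + £0.36 + £0.50 = £1.21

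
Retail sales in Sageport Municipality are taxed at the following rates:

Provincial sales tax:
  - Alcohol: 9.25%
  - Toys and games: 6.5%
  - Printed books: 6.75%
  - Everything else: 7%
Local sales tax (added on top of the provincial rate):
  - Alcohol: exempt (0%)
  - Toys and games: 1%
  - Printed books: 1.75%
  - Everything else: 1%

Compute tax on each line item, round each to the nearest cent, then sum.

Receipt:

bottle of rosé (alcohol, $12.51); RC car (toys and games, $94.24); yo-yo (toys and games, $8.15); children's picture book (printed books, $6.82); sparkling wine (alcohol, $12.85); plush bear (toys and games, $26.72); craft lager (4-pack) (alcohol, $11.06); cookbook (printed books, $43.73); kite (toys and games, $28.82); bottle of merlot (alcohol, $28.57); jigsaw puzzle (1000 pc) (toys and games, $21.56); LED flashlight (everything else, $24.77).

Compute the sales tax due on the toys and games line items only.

$13.46

RC car $94.24: toys and games → 6.5% + 1% local = 7.5% → $7.07
Yo-yo $8.15: toys and games → 6.5% + 1% local = 7.5% → $0.61
Plush bear $26.72: toys and games → 6.5% + 1% local = 7.5% → $2.00
Kite $28.82: toys and games → 6.5% + 1% local = 7.5% → $2.16
Jigsaw puzzle (1000 pc) $21.56: toys and games → 6.5% + 1% local = 7.5% → $1.62
Tax on toys and games = $7.07 + $0.61 + $2.00 + $2.16 + $1.62 = $13.46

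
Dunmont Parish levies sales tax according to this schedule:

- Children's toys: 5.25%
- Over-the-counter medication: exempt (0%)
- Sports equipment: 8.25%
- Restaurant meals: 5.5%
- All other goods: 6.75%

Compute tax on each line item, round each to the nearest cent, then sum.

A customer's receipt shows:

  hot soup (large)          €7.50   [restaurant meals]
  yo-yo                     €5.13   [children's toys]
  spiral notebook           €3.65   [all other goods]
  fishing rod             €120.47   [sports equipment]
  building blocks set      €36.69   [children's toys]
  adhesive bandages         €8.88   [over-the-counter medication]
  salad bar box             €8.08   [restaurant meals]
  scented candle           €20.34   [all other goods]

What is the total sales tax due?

Hot soup (large) €7.50: restaurant meals → 5.5% → €0.41
Yo-yo €5.13: children's toys → 5.25% → €0.27
Spiral notebook €3.65: all other goods → 6.75% → €0.25
Fishing rod €120.47: sports equipment → 8.25% → €9.94
Building blocks set €36.69: children's toys → 5.25% → €1.93
Adhesive bandages €8.88: over-the-counter medication → 0% → €0.00
Salad bar box €8.08: restaurant meals → 5.5% → €0.44
Scented candle €20.34: all other goods → 6.75% → €1.37
Total tax = €0.41 + €0.27 + €0.25 + €9.94 + €1.93 + €0.44 + €1.37 = €14.61

€14.61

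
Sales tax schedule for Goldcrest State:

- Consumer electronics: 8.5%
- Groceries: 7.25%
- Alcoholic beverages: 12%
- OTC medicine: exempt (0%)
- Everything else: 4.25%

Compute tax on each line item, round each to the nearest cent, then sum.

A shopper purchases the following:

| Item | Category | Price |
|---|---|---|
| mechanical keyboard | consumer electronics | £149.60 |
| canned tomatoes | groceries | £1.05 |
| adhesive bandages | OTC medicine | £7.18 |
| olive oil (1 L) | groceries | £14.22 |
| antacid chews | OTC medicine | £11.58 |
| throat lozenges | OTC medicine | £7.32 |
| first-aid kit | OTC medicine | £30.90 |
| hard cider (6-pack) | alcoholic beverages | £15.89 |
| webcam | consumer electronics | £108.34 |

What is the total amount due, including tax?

£371.03

Mechanical keyboard £149.60: consumer electronics → 8.5% → £12.72
Canned tomatoes £1.05: groceries → 7.25% → £0.08
Adhesive bandages £7.18: OTC medicine → 0% → £0.00
Olive oil (1 L) £14.22: groceries → 7.25% → £1.03
Antacid chews £11.58: OTC medicine → 0% → £0.00
Throat lozenges £7.32: OTC medicine → 0% → £0.00
First-aid kit £30.90: OTC medicine → 0% → £0.00
Hard cider (6-pack) £15.89: alcoholic beverages → 12% → £1.91
Webcam £108.34: consumer electronics → 8.5% → £9.21
Subtotal = £346.08; tax = £24.95; total due = £371.03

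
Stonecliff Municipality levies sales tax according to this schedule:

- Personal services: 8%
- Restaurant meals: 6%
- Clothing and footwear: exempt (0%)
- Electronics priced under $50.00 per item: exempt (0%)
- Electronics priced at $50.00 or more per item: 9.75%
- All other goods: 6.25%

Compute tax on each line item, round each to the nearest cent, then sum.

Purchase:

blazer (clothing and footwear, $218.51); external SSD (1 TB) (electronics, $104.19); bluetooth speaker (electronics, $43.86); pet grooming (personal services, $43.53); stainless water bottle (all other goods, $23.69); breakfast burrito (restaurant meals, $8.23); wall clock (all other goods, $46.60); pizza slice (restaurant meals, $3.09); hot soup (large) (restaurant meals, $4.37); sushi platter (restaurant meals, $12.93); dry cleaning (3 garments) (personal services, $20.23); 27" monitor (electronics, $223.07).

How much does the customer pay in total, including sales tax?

Blazer $218.51: clothing and footwear → 0% → $0.00
External SSD (1 TB) $104.19: electronics, $50.00 or more → 9.75% → $10.16
Bluetooth speaker $43.86: electronics, under $50.00 → 0% → $0.00
Pet grooming $43.53: personal services → 8% → $3.48
Stainless water bottle $23.69: all other goods → 6.25% → $1.48
Breakfast burrito $8.23: restaurant meals → 6% → $0.49
Wall clock $46.60: all other goods → 6.25% → $2.91
Pizza slice $3.09: restaurant meals → 6% → $0.19
Hot soup (large) $4.37: restaurant meals → 6% → $0.26
Sushi platter $12.93: restaurant meals → 6% → $0.78
Dry cleaning (3 garments) $20.23: personal services → 8% → $1.62
27" monitor $223.07: electronics, $50.00 or more → 9.75% → $21.75
Subtotal = $752.30; tax = $43.12; total due = $795.42

$795.42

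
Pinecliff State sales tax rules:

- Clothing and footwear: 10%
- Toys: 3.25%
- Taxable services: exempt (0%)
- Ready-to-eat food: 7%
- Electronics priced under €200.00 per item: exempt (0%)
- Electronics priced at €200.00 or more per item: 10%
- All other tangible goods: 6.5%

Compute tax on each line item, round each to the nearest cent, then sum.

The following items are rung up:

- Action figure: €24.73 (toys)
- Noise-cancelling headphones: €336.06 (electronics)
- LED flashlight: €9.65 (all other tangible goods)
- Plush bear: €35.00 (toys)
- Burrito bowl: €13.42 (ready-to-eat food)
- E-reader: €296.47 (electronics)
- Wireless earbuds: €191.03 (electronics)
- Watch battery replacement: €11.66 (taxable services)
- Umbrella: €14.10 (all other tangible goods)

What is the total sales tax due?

€67.69

Action figure €24.73: toys → 3.25% → €0.80
Noise-cancelling headphones €336.06: electronics, €200.00 or more → 10% → €33.61
LED flashlight €9.65: all other tangible goods → 6.5% → €0.63
Plush bear €35.00: toys → 3.25% → €1.14
Burrito bowl €13.42: ready-to-eat food → 7% → €0.94
E-reader €296.47: electronics, €200.00 or more → 10% → €29.65
Wireless earbuds €191.03: electronics, under €200.00 → 0% → €0.00
Watch battery replacement €11.66: taxable services → 0% → €0.00
Umbrella €14.10: all other tangible goods → 6.5% → €0.92
Total tax = €0.80 + €33.61 + €0.63 + €1.14 + €0.94 + €29.65 + €0.92 = €67.69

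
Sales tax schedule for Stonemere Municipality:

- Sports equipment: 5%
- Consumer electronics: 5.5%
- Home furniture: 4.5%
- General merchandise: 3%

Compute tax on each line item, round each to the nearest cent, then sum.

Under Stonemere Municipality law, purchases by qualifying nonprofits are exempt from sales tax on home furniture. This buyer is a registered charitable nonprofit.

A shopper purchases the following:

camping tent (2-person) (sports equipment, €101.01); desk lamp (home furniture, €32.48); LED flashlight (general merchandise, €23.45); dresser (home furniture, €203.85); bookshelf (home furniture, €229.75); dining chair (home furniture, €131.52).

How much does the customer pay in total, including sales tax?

€727.81

Camping tent (2-person) €101.01: sports equipment → 5% → €5.05
Desk lamp €32.48: home furniture, buyer-exempt → 0% → €0.00
LED flashlight €23.45: general merchandise → 3% → €0.70
Dresser €203.85: home furniture, buyer-exempt → 0% → €0.00
Bookshelf €229.75: home furniture, buyer-exempt → 0% → €0.00
Dining chair €131.52: home furniture, buyer-exempt → 0% → €0.00
Subtotal = €722.06; tax = €5.75; total due = €727.81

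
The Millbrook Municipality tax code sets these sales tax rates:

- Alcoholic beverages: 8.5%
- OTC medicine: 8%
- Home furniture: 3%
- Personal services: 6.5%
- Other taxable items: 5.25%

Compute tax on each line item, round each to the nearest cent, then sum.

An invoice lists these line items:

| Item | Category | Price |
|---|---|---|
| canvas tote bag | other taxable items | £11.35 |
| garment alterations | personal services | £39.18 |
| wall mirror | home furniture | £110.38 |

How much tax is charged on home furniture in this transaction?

£3.31

Wall mirror £110.38: home furniture → 3% → £3.31
Tax on home furniture = £3.31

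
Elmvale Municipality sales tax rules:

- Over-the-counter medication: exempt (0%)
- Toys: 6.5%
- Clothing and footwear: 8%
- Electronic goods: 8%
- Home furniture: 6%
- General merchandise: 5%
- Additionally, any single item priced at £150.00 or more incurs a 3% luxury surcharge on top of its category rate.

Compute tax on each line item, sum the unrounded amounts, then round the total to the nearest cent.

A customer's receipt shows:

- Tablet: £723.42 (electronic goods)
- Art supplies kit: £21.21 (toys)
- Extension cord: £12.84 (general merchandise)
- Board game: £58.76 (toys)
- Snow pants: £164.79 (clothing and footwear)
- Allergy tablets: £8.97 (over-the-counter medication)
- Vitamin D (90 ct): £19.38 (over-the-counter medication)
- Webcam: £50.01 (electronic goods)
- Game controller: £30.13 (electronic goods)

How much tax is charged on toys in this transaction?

Art supplies kit £21.21: toys → 6.5% → £1.37865
Board game £58.76: toys → 6.5% → £3.8194
Tax on toys: unrounded sum = £5.19805 → £5.20

£5.20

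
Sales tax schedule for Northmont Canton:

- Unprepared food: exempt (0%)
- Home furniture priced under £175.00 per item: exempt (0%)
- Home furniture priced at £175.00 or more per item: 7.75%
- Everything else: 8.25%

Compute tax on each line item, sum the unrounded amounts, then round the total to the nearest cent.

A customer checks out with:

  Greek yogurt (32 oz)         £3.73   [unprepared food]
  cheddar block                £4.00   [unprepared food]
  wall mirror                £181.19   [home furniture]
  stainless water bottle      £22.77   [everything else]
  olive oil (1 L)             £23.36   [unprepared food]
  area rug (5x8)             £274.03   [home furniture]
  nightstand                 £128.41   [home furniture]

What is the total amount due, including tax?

£674.65

Greek yogurt (32 oz) £3.73: unprepared food → 0% → £0.00
Cheddar block £4.00: unprepared food → 0% → £0.00
Wall mirror £181.19: home furniture, £175.00 or more → 7.75% → £14.042225
Stainless water bottle £22.77: everything else → 8.25% → £1.878525
Olive oil (1 L) £23.36: unprepared food → 0% → £0.00
Area rug (5x8) £274.03: home furniture, £175.00 or more → 7.75% → £21.237325
Nightstand £128.41: home furniture, under £175.00 → 0% → £0.00
Subtotal = £637.49; unrounded tax = £37.158075 → £37.16; total due = £674.65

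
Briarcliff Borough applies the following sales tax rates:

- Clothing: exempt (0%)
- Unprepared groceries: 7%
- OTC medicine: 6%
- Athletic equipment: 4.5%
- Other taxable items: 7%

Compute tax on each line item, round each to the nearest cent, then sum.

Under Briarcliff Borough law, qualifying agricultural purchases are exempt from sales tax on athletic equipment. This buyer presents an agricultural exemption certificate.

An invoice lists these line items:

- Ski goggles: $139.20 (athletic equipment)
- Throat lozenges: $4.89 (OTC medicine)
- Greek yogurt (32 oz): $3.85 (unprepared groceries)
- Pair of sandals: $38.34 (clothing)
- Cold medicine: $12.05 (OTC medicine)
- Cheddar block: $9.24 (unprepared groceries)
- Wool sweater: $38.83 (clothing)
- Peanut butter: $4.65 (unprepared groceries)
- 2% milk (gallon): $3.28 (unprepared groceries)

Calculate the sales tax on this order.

Ski goggles $139.20: athletic equipment, buyer-exempt → 0% → $0.00
Throat lozenges $4.89: OTC medicine → 6% → $0.29
Greek yogurt (32 oz) $3.85: unprepared groceries → 7% → $0.27
Pair of sandals $38.34: clothing → 0% → $0.00
Cold medicine $12.05: OTC medicine → 6% → $0.72
Cheddar block $9.24: unprepared groceries → 7% → $0.65
Wool sweater $38.83: clothing → 0% → $0.00
Peanut butter $4.65: unprepared groceries → 7% → $0.33
2% milk (gallon) $3.28: unprepared groceries → 7% → $0.23
Total tax = $0.29 + $0.27 + $0.72 + $0.65 + $0.33 + $0.23 = $2.49

$2.49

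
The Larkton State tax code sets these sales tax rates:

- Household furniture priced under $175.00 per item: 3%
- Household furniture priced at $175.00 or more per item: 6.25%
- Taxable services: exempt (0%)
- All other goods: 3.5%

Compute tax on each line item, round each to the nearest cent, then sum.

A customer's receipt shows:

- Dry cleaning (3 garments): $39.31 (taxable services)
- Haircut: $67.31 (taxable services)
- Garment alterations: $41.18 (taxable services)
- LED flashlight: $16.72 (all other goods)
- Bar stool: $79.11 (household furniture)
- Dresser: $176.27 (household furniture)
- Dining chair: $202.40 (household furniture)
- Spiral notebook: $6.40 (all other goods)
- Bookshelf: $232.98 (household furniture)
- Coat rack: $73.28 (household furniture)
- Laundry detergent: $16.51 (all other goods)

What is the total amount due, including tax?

$995.66

Dry cleaning (3 garments) $39.31: taxable services → 0% → $0.00
Haircut $67.31: taxable services → 0% → $0.00
Garment alterations $41.18: taxable services → 0% → $0.00
LED flashlight $16.72: all other goods → 3.5% → $0.59
Bar stool $79.11: household furniture, under $175.00 → 3% → $2.37
Dresser $176.27: household furniture, $175.00 or more → 6.25% → $11.02
Dining chair $202.40: household furniture, $175.00 or more → 6.25% → $12.65
Spiral notebook $6.40: all other goods → 3.5% → $0.22
Bookshelf $232.98: household furniture, $175.00 or more → 6.25% → $14.56
Coat rack $73.28: household furniture, under $175.00 → 3% → $2.20
Laundry detergent $16.51: all other goods → 3.5% → $0.58
Subtotal = $951.47; tax = $44.19; total due = $995.66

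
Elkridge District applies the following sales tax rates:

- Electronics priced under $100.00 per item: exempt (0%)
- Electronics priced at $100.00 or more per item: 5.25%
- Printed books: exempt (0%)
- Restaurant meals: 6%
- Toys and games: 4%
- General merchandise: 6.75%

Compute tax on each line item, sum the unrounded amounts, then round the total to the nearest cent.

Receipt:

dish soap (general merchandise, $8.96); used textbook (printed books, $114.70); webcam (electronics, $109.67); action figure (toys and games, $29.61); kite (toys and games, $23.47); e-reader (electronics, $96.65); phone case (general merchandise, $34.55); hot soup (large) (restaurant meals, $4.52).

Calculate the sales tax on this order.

Dish soap $8.96: general merchandise → 6.75% → $0.6048
Used textbook $114.70: printed books → 0% → $0.00
Webcam $109.67: electronics, $100.00 or more → 5.25% → $5.757675
Action figure $29.61: toys and games → 4% → $1.1844
Kite $23.47: toys and games → 4% → $0.9388
E-reader $96.65: electronics, under $100.00 → 0% → $0.00
Phone case $34.55: general merchandise → 6.75% → $2.332125
Hot soup (large) $4.52: restaurant meals → 6% → $0.2712
Unrounded tax sum = $11.089 → $11.09

$11.09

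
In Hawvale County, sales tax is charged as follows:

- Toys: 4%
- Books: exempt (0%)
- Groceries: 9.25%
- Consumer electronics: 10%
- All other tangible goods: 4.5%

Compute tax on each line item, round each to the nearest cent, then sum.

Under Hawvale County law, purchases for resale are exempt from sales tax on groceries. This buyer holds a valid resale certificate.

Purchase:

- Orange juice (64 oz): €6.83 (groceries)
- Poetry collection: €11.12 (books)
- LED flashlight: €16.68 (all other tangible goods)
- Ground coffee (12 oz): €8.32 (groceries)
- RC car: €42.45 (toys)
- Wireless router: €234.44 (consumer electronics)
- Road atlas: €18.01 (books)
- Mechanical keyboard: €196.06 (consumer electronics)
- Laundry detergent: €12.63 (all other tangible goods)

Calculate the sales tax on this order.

Orange juice (64 oz) €6.83: groceries, buyer-exempt → 0% → €0.00
Poetry collection €11.12: books → 0% → €0.00
LED flashlight €16.68: all other tangible goods → 4.5% → €0.75
Ground coffee (12 oz) €8.32: groceries, buyer-exempt → 0% → €0.00
RC car €42.45: toys → 4% → €1.70
Wireless router €234.44: consumer electronics → 10% → €23.44
Road atlas €18.01: books → 0% → €0.00
Mechanical keyboard €196.06: consumer electronics → 10% → €19.61
Laundry detergent €12.63: all other tangible goods → 4.5% → €0.57
Total tax = €0.75 + €1.70 + €23.44 + €19.61 + €0.57 = €46.07

€46.07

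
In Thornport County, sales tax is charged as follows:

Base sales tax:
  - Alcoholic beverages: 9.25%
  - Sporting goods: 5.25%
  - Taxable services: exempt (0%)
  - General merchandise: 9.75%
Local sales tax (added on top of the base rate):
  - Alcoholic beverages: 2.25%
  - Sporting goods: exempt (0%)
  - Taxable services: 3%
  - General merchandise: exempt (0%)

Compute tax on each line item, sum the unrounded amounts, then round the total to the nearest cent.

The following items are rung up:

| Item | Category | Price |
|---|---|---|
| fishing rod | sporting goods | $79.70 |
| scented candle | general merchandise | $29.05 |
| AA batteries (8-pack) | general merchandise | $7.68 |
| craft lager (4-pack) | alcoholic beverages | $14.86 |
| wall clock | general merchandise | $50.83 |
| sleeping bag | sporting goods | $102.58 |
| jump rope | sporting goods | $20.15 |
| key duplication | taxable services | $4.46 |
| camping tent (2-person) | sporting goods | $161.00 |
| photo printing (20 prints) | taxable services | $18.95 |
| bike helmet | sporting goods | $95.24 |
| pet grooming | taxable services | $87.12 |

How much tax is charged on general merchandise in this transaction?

Scented candle $29.05: general merchandise → 9.75% + 0% local = 9.75% → $2.832375
AA batteries (8-pack) $7.68: general merchandise → 9.75% + 0% local = 9.75% → $0.7488
Wall clock $50.83: general merchandise → 9.75% + 0% local = 9.75% → $4.955925
Tax on general merchandise: unrounded sum = $8.5371 → $8.54

$8.54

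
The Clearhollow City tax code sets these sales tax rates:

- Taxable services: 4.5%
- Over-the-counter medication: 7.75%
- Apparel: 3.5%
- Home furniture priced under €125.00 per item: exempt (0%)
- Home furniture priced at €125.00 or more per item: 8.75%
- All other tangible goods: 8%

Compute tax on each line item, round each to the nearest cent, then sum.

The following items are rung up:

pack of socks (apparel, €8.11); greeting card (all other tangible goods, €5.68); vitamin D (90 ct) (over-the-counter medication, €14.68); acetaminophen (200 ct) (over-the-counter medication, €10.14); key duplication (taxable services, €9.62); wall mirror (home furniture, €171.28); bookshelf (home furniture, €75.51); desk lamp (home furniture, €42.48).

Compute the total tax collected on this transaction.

€18.08

Pack of socks €8.11: apparel → 3.5% → €0.28
Greeting card €5.68: all other tangible goods → 8% → €0.45
Vitamin D (90 ct) €14.68: over-the-counter medication → 7.75% → €1.14
Acetaminophen (200 ct) €10.14: over-the-counter medication → 7.75% → €0.79
Key duplication €9.62: taxable services → 4.5% → €0.43
Wall mirror €171.28: home furniture, €125.00 or more → 8.75% → €14.99
Bookshelf €75.51: home furniture, under €125.00 → 0% → €0.00
Desk lamp €42.48: home furniture, under €125.00 → 0% → €0.00
Total tax = €0.28 + €0.45 + €1.14 + €0.79 + €0.43 + €14.99 = €18.08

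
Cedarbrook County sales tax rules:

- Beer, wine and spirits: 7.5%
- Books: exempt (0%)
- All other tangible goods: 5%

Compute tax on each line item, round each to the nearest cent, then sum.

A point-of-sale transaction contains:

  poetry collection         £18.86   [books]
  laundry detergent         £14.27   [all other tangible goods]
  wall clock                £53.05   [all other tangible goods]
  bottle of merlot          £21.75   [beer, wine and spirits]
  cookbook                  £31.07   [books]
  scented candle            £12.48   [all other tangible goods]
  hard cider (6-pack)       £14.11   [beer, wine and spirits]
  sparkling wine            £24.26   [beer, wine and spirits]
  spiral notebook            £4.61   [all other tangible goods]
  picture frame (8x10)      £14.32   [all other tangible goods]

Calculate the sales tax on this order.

£9.44

Poetry collection £18.86: books → 0% → £0.00
Laundry detergent £14.27: all other tangible goods → 5% → £0.71
Wall clock £53.05: all other tangible goods → 5% → £2.65
Bottle of merlot £21.75: beer, wine and spirits → 7.5% → £1.63
Cookbook £31.07: books → 0% → £0.00
Scented candle £12.48: all other tangible goods → 5% → £0.62
Hard cider (6-pack) £14.11: beer, wine and spirits → 7.5% → £1.06
Sparkling wine £24.26: beer, wine and spirits → 7.5% → £1.82
Spiral notebook £4.61: all other tangible goods → 5% → £0.23
Picture frame (8x10) £14.32: all other tangible goods → 5% → £0.72
Total tax = £0.71 + £2.65 + £1.63 + £0.62 + £1.06 + £1.82 + £0.23 + £0.72 = £9.44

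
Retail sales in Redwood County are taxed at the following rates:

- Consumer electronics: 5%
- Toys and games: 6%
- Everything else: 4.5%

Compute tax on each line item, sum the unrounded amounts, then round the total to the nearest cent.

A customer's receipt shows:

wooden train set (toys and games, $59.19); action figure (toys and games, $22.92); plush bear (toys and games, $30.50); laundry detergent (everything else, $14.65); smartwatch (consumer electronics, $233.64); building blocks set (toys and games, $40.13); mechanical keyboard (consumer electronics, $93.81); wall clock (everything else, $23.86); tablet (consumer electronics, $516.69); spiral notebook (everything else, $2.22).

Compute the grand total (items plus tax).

Wooden train set $59.19: toys and games → 6% → $3.5514
Action figure $22.92: toys and games → 6% → $1.3752
Plush bear $30.50: toys and games → 6% → $1.83
Laundry detergent $14.65: everything else → 4.5% → $0.65925
Smartwatch $233.64: consumer electronics → 5% → $11.682
Building blocks set $40.13: toys and games → 6% → $2.4078
Mechanical keyboard $93.81: consumer electronics → 5% → $4.6905
Wall clock $23.86: everything else → 4.5% → $1.0737
Tablet $516.69: consumer electronics → 5% → $25.8345
Spiral notebook $2.22: everything else → 4.5% → $0.0999
Subtotal = $1037.61; unrounded tax = $53.20425 → $53.20; total due = $1090.81

$1090.81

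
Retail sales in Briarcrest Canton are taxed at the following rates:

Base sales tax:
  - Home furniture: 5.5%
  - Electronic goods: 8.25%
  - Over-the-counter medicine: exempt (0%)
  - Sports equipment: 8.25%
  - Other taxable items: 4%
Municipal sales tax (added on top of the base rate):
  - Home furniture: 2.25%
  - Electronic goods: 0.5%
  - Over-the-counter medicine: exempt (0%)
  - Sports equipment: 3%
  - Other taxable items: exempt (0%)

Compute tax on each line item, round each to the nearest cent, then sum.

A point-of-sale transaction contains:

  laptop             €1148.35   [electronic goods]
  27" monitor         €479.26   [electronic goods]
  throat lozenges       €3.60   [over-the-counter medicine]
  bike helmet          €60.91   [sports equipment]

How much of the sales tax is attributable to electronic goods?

€142.42

Laptop €1148.35: electronic goods → 8.25% + 0.5% municipal = 8.75% → €100.48
27" monitor €479.26: electronic goods → 8.25% + 0.5% municipal = 8.75% → €41.94
Tax on electronic goods = €100.48 + €41.94 = €142.42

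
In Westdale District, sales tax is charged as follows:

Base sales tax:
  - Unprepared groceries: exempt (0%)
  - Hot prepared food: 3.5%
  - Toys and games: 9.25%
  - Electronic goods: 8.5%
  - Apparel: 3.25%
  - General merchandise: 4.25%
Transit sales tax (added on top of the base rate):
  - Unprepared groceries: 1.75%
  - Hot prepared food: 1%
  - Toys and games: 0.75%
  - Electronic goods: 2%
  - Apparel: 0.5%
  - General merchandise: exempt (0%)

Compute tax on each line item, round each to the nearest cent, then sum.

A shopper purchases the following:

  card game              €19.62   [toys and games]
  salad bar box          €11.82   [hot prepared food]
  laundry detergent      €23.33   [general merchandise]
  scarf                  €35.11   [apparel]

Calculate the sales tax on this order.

Card game €19.62: toys and games → 9.25% + 0.75% transit = 10% → €1.96
Salad bar box €11.82: hot prepared food → 3.5% + 1% transit = 4.5% → €0.53
Laundry detergent €23.33: general merchandise → 4.25% + 0% transit = 4.25% → €0.99
Scarf €35.11: apparel → 3.25% + 0.5% transit = 3.75% → €1.32
Total tax = €1.96 + €0.53 + €0.99 + €1.32 = €4.80

€4.80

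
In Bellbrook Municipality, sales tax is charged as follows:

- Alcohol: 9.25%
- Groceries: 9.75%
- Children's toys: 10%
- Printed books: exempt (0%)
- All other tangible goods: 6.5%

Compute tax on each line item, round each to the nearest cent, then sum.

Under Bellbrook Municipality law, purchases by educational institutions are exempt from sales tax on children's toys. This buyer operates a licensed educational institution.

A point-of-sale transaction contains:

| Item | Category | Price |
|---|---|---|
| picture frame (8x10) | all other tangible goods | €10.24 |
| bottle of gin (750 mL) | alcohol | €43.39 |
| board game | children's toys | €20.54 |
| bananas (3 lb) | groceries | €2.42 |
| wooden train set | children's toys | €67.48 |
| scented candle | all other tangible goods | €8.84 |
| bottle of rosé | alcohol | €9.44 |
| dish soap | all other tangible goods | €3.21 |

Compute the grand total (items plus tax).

€172.13

Picture frame (8x10) €10.24: all other tangible goods → 6.5% → €0.67
Bottle of gin (750 mL) €43.39: alcohol → 9.25% → €4.01
Board game €20.54: children's toys, buyer-exempt → 0% → €0.00
Bananas (3 lb) €2.42: groceries → 9.75% → €0.24
Wooden train set €67.48: children's toys, buyer-exempt → 0% → €0.00
Scented candle €8.84: all other tangible goods → 6.5% → €0.57
Bottle of rosé €9.44: alcohol → 9.25% → €0.87
Dish soap €3.21: all other tangible goods → 6.5% → €0.21
Subtotal = €165.56; tax = €6.57; total due = €172.13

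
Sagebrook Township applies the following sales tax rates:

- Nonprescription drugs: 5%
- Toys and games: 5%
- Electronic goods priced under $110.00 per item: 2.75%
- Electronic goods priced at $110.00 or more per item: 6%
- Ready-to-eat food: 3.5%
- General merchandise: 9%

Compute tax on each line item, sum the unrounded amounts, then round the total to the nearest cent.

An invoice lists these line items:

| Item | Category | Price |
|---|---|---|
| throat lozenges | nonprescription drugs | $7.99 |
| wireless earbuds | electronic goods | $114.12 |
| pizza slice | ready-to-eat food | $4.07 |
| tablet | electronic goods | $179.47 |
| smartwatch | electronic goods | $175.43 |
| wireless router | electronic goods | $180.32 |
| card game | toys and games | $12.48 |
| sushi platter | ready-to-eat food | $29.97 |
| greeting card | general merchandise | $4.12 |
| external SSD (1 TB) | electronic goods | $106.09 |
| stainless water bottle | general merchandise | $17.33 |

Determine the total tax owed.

Throat lozenges $7.99: nonprescription drugs → 5% → $0.3995
Wireless earbuds $114.12: electronic goods, $110.00 or more → 6% → $6.8472
Pizza slice $4.07: ready-to-eat food → 3.5% → $0.14245
Tablet $179.47: electronic goods, $110.00 or more → 6% → $10.7682
Smartwatch $175.43: electronic goods, $110.00 or more → 6% → $10.5258
Wireless router $180.32: electronic goods, $110.00 or more → 6% → $10.8192
Card game $12.48: toys and games → 5% → $0.624
Sushi platter $29.97: ready-to-eat food → 3.5% → $1.04895
Greeting card $4.12: general merchandise → 9% → $0.3708
External SSD (1 TB) $106.09: electronic goods, under $110.00 → 2.75% → $2.917475
Stainless water bottle $17.33: general merchandise → 9% → $1.5597
Unrounded tax sum = $46.023275 → $46.02

$46.02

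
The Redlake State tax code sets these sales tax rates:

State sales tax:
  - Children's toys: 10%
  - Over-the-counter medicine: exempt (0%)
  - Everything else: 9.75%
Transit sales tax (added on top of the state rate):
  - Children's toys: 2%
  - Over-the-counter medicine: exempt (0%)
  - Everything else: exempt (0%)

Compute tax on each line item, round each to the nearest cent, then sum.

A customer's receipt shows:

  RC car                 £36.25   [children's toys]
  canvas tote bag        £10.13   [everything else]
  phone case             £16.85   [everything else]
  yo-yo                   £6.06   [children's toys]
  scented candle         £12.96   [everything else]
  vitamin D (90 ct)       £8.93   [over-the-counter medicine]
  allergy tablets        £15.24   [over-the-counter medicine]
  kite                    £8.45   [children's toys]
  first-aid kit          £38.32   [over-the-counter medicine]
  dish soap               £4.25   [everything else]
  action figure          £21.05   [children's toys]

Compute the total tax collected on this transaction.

RC car £36.25: children's toys → 10% + 2% transit = 12% → £4.35
Canvas tote bag £10.13: everything else → 9.75% + 0% transit = 9.75% → £0.99
Phone case £16.85: everything else → 9.75% + 0% transit = 9.75% → £1.64
Yo-yo £6.06: children's toys → 10% + 2% transit = 12% → £0.73
Scented candle £12.96: everything else → 9.75% + 0% transit = 9.75% → £1.26
Vitamin D (90 ct) £8.93: over-the-counter medicine → 0% + 0% transit = 0% → £0.00
Allergy tablets £15.24: over-the-counter medicine → 0% + 0% transit = 0% → £0.00
Kite £8.45: children's toys → 10% + 2% transit = 12% → £1.01
First-aid kit £38.32: over-the-counter medicine → 0% + 0% transit = 0% → £0.00
Dish soap £4.25: everything else → 9.75% + 0% transit = 9.75% → £0.41
Action figure £21.05: children's toys → 10% + 2% transit = 12% → £2.53
Total tax = £4.35 + £0.99 + £1.64 + £0.73 + £1.26 + £1.01 + £0.41 + £2.53 = £12.92

£12.92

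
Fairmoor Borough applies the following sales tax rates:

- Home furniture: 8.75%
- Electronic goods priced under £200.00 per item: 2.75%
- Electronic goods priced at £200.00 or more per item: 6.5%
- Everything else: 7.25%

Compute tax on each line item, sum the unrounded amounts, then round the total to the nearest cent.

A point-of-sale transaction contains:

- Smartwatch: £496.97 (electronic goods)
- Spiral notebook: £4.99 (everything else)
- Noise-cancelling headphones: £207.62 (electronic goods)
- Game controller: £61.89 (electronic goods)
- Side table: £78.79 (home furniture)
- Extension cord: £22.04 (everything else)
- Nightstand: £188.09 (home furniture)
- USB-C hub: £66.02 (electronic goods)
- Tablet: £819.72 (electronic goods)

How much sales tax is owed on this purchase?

Smartwatch £496.97: electronic goods, £200.00 or more → 6.5% → £32.30305
Spiral notebook £4.99: everything else → 7.25% → £0.361775
Noise-cancelling headphones £207.62: electronic goods, £200.00 or more → 6.5% → £13.4953
Game controller £61.89: electronic goods, under £200.00 → 2.75% → £1.701975
Side table £78.79: home furniture → 8.75% → £6.894125
Extension cord £22.04: everything else → 7.25% → £1.5979
Nightstand £188.09: home furniture → 8.75% → £16.457875
USB-C hub £66.02: electronic goods, under £200.00 → 2.75% → £1.81555
Tablet £819.72: electronic goods, £200.00 or more → 6.5% → £53.2818
Unrounded tax sum = £127.90935 → £127.91

£127.91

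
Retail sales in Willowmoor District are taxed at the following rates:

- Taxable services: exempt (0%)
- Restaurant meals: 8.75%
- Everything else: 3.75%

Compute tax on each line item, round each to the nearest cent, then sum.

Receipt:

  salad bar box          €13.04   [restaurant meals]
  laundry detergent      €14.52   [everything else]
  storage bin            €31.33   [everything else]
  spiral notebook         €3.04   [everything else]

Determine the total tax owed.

€2.96

Salad bar box €13.04: restaurant meals → 8.75% → €1.14
Laundry detergent €14.52: everything else → 3.75% → €0.54
Storage bin €31.33: everything else → 3.75% → €1.17
Spiral notebook €3.04: everything else → 3.75% → €0.11
Total tax = €1.14 + €0.54 + €1.17 + €0.11 = €2.96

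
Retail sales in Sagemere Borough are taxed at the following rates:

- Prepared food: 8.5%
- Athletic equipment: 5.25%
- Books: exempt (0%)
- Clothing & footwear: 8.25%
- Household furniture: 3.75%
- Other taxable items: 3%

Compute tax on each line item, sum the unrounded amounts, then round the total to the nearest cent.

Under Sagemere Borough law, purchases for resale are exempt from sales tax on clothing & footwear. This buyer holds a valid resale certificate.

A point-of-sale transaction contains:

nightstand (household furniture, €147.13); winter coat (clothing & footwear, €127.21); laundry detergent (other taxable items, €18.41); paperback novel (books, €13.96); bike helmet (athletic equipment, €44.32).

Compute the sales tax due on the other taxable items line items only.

€0.55

Laundry detergent €18.41: other taxable items → 3% → €0.5523
Tax on other taxable items: unrounded sum = €0.5523 → €0.55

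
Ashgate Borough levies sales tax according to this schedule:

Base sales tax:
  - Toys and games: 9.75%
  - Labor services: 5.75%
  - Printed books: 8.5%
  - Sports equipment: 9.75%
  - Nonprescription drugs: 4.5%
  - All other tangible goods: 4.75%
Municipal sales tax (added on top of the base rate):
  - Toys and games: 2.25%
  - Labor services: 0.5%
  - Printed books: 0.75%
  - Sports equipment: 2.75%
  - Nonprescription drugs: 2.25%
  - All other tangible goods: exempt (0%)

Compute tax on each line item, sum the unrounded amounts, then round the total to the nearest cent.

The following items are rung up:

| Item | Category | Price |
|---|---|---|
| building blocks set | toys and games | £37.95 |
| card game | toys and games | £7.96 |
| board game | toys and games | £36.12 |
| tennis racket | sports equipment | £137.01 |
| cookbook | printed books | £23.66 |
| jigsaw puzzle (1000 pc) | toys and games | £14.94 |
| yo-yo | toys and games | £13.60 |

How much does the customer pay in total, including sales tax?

£303.82

Building blocks set £37.95: toys and games → 9.75% + 2.25% municipal = 12% → £4.554
Card game £7.96: toys and games → 9.75% + 2.25% municipal = 12% → £0.9552
Board game £36.12: toys and games → 9.75% + 2.25% municipal = 12% → £4.3344
Tennis racket £137.01: sports equipment → 9.75% + 2.75% municipal = 12.5% → £17.12625
Cookbook £23.66: printed books → 8.5% + 0.75% municipal = 9.25% → £2.18855
Jigsaw puzzle (1000 pc) £14.94: toys and games → 9.75% + 2.25% municipal = 12% → £1.7928
Yo-yo £13.60: toys and games → 9.75% + 2.25% municipal = 12% → £1.632
Subtotal = £271.24; unrounded tax = £32.5832 → £32.58; total due = £303.82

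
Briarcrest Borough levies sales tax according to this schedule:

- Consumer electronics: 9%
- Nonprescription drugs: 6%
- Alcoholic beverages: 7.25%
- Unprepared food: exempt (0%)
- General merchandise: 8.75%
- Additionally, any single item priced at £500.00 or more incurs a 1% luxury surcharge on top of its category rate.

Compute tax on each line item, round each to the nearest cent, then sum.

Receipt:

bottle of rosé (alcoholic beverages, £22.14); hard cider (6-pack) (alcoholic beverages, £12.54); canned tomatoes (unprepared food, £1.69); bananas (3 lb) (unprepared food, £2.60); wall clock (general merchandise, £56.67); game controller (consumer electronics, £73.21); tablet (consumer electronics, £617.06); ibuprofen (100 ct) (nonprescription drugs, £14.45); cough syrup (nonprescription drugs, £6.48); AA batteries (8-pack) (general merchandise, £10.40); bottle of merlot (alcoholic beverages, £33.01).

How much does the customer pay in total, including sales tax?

Bottle of rosé £22.14: alcoholic beverages → 7.25% → £1.61
Hard cider (6-pack) £12.54: alcoholic beverages → 7.25% → £0.91
Canned tomatoes £1.69: unprepared food → 0% → £0.00
Bananas (3 lb) £2.60: unprepared food → 0% → £0.00
Wall clock £56.67: general merchandise → 8.75% → £4.96
Game controller £73.21: consumer electronics → 9% → £6.59
Tablet £617.06: consumer electronics → 9% + 1% surcharge = 10% → £61.71
Ibuprofen (100 ct) £14.45: nonprescription drugs → 6% → £0.87
Cough syrup £6.48: nonprescription drugs → 6% → £0.39
AA batteries (8-pack) £10.40: general merchandise → 8.75% → £0.91
Bottle of merlot £33.01: alcoholic beverages → 7.25% → £2.39
Subtotal = £850.25; tax = £80.34; total due = £930.59

£930.59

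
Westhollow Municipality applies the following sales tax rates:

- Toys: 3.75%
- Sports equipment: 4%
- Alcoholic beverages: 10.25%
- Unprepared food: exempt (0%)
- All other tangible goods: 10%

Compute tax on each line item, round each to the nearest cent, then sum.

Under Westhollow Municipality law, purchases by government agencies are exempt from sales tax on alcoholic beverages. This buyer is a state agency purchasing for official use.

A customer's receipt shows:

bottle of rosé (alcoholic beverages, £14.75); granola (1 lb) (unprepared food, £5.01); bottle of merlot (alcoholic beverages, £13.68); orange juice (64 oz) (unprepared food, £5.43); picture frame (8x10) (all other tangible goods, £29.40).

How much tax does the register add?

Bottle of rosé £14.75: alcoholic beverages, buyer-exempt → 0% → £0.00
Granola (1 lb) £5.01: unprepared food → 0% → £0.00
Bottle of merlot £13.68: alcoholic beverages, buyer-exempt → 0% → £0.00
Orange juice (64 oz) £5.43: unprepared food → 0% → £0.00
Picture frame (8x10) £29.40: all other tangible goods → 10% → £2.94
Total tax = £2.94

£2.94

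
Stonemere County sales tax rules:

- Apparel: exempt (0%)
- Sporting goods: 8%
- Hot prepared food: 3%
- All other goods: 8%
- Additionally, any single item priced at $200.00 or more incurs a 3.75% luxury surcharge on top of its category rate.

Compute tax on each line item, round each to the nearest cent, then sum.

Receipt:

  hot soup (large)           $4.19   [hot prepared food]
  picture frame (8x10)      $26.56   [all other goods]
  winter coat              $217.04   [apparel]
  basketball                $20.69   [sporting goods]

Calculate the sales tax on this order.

$12.05

Hot soup (large) $4.19: hot prepared food → 3% → $0.13
Picture frame (8x10) $26.56: all other goods → 8% → $2.12
Winter coat $217.04: apparel → 0% + 3.75% surcharge = 3.75% → $8.14
Basketball $20.69: sporting goods → 8% → $1.66
Total tax = $0.13 + $2.12 + $8.14 + $1.66 = $12.05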